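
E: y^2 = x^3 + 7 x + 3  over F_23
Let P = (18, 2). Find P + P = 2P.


Doubling: s = (3 x1^2 + a) / (2 y1)
s = (3*18^2 + 7) / (2*2) mod 23 = 9
x3 = s^2 - 2 x1 mod 23 = 9^2 - 2*18 = 22
y3 = s (x1 - x3) - y1 mod 23 = 9 * (18 - 22) - 2 = 8

2P = (22, 8)


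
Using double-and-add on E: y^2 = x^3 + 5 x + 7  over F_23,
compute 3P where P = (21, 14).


k = 3 = 11_2 (binary, LSB first: 11)
Double-and-add from P = (21, 14):
  bit 0 = 1: acc = O + (21, 14) = (21, 14)
  bit 1 = 1: acc = (21, 14) + (22, 1) = (11, 17)

3P = (11, 17)


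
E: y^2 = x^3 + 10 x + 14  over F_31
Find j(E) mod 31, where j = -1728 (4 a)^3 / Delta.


Delta = -16(4 a^3 + 27 b^2) mod 31 = 4
-1728 * (4 a)^3 = -1728 * (4*10)^3 mod 31 = 4
j = 4 * 4^(-1) mod 31 = 1

j = 1 (mod 31)


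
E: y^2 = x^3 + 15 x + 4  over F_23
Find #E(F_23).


For each x in F_23, count y with y^2 = x^3 + 15 x + 4 mod 23:
  x = 0: RHS = 4, y in [2, 21]  -> 2 point(s)
  x = 4: RHS = 13, y in [6, 17]  -> 2 point(s)
  x = 10: RHS = 4, y in [2, 21]  -> 2 point(s)
  x = 12: RHS = 3, y in [7, 16]  -> 2 point(s)
  x = 13: RHS = 4, y in [2, 21]  -> 2 point(s)
  x = 15: RHS = 16, y in [4, 19]  -> 2 point(s)
  x = 16: RHS = 16, y in [4, 19]  -> 2 point(s)
  x = 19: RHS = 18, y in [8, 15]  -> 2 point(s)
  x = 20: RHS = 1, y in [1, 22]  -> 2 point(s)
  x = 21: RHS = 12, y in [9, 14]  -> 2 point(s)
Affine points: 20. Add the point at infinity: total = 21.

#E(F_23) = 21


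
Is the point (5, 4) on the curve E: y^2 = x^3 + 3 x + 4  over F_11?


Check whether y^2 = x^3 + 3 x + 4 (mod 11) for (x, y) = (5, 4).
LHS: y^2 = 4^2 mod 11 = 5
RHS: x^3 + 3 x + 4 = 5^3 + 3*5 + 4 mod 11 = 1
LHS != RHS

No, not on the curve


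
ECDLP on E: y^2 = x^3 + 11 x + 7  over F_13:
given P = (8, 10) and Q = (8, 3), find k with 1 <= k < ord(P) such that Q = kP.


Enumerate multiples of P until we hit Q = (8, 3):
  1P = (8, 10)
  2P = (6, 9)
  3P = (9, 9)
  4P = (10, 5)
  5P = (11, 4)
  6P = (11, 9)
  7P = (10, 8)
  8P = (9, 4)
  9P = (6, 4)
  10P = (8, 3)
Match found at i = 10.

k = 10


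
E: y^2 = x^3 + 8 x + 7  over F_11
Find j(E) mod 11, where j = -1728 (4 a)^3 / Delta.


Delta = -16(4 a^3 + 27 b^2) mod 11 = 8
-1728 * (4 a)^3 = -1728 * (4*8)^3 mod 11 = 1
j = 1 * 8^(-1) mod 11 = 7

j = 7 (mod 11)


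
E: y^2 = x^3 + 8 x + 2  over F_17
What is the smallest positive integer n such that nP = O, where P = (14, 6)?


Compute successive multiples of P until we hit O:
  1P = (14, 6)
  2P = (4, 9)
  3P = (3, 6)
  4P = (0, 11)
  5P = (2, 14)
  6P = (9, 2)
  7P = (13, 5)
  8P = (8, 0)
  ... (continuing to 16P)
  16P = O

ord(P) = 16


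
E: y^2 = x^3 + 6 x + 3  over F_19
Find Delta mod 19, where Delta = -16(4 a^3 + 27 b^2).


4 a^3 + 27 b^2 = 4*6^3 + 27*3^2 = 864 + 243 = 1107
Delta = -16 * (1107) = -17712
Delta mod 19 = 15

Delta = 15 (mod 19)


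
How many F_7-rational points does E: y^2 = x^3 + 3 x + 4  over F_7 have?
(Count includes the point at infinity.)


For each x in F_7, count y with y^2 = x^3 + 3 x + 4 mod 7:
  x = 0: RHS = 4, y in [2, 5]  -> 2 point(s)
  x = 1: RHS = 1, y in [1, 6]  -> 2 point(s)
  x = 2: RHS = 4, y in [2, 5]  -> 2 point(s)
  x = 5: RHS = 4, y in [2, 5]  -> 2 point(s)
  x = 6: RHS = 0, y in [0]  -> 1 point(s)
Affine points: 9. Add the point at infinity: total = 10.

#E(F_7) = 10


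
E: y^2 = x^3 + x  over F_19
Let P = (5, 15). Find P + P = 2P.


Doubling: s = (3 x1^2 + a) / (2 y1)
s = (3*5^2 + 1) / (2*15) mod 19 = 0
x3 = s^2 - 2 x1 mod 19 = 0^2 - 2*5 = 9
y3 = s (x1 - x3) - y1 mod 19 = 0 * (5 - 9) - 15 = 4

2P = (9, 4)


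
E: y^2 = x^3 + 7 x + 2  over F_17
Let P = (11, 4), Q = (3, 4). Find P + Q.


P != Q, so use the chord formula.
s = (y2 - y1) / (x2 - x1) = (0) / (9) mod 17 = 0
x3 = s^2 - x1 - x2 mod 17 = 0^2 - 11 - 3 = 3
y3 = s (x1 - x3) - y1 mod 17 = 0 * (11 - 3) - 4 = 13

P + Q = (3, 13)


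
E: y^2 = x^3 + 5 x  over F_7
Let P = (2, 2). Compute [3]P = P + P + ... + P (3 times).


k = 3 = 11_2 (binary, LSB first: 11)
Double-and-add from P = (2, 2):
  bit 0 = 1: acc = O + (2, 2) = (2, 2)
  bit 1 = 1: acc = (2, 2) + (4, 0) = (2, 5)

3P = (2, 5)


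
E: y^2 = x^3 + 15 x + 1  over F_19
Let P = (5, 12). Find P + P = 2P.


Doubling: s = (3 x1^2 + a) / (2 y1)
s = (3*5^2 + 15) / (2*12) mod 19 = 18
x3 = s^2 - 2 x1 mod 19 = 18^2 - 2*5 = 10
y3 = s (x1 - x3) - y1 mod 19 = 18 * (5 - 10) - 12 = 12

2P = (10, 12)


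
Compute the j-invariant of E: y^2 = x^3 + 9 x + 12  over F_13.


Delta = -16(4 a^3 + 27 b^2) mod 13 = 11
-1728 * (4 a)^3 = -1728 * (4*9)^3 mod 13 = 12
j = 12 * 11^(-1) mod 13 = 7

j = 7 (mod 13)


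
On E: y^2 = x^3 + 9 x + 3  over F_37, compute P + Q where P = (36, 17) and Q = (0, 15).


P != Q, so use the chord formula.
s = (y2 - y1) / (x2 - x1) = (35) / (1) mod 37 = 35
x3 = s^2 - x1 - x2 mod 37 = 35^2 - 36 - 0 = 5
y3 = s (x1 - x3) - y1 mod 37 = 35 * (36 - 5) - 17 = 32

P + Q = (5, 32)


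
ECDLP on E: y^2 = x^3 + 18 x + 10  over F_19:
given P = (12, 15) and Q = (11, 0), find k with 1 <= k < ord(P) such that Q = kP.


Enumerate multiples of P until we hit Q = (11, 0):
  1P = (12, 15)
  2P = (11, 0)
Match found at i = 2.

k = 2


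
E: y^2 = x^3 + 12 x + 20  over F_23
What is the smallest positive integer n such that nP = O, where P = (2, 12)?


Compute successive multiples of P until we hit O:
  1P = (2, 12)
  2P = (20, 16)
  3P = (9, 12)
  4P = (12, 11)
  5P = (12, 12)
  6P = (9, 11)
  7P = (20, 7)
  8P = (2, 11)
  ... (continuing to 9P)
  9P = O

ord(P) = 9


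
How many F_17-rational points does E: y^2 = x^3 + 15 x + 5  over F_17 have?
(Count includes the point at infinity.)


For each x in F_17, count y with y^2 = x^3 + 15 x + 5 mod 17:
  x = 1: RHS = 4, y in [2, 15]  -> 2 point(s)
  x = 2: RHS = 9, y in [3, 14]  -> 2 point(s)
  x = 3: RHS = 9, y in [3, 14]  -> 2 point(s)
  x = 5: RHS = 1, y in [1, 16]  -> 2 point(s)
  x = 8: RHS = 8, y in [5, 12]  -> 2 point(s)
  x = 9: RHS = 2, y in [6, 11]  -> 2 point(s)
  x = 10: RHS = 16, y in [4, 13]  -> 2 point(s)
  x = 12: RHS = 9, y in [3, 14]  -> 2 point(s)
  x = 13: RHS = 0, y in [0]  -> 1 point(s)
  x = 14: RHS = 1, y in [1, 16]  -> 2 point(s)
  x = 15: RHS = 1, y in [1, 16]  -> 2 point(s)
Affine points: 21. Add the point at infinity: total = 22.

#E(F_17) = 22


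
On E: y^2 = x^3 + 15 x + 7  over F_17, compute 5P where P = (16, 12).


k = 5 = 101_2 (binary, LSB first: 101)
Double-and-add from P = (16, 12):
  bit 0 = 1: acc = O + (16, 12) = (16, 12)
  bit 1 = 0: acc unchanged = (16, 12)
  bit 2 = 1: acc = (16, 12) + (13, 11) = (7, 8)

5P = (7, 8)


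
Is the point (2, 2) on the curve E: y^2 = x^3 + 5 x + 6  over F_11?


Check whether y^2 = x^3 + 5 x + 6 (mod 11) for (x, y) = (2, 2).
LHS: y^2 = 2^2 mod 11 = 4
RHS: x^3 + 5 x + 6 = 2^3 + 5*2 + 6 mod 11 = 2
LHS != RHS

No, not on the curve


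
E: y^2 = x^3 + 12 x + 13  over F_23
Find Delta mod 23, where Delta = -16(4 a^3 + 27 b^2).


4 a^3 + 27 b^2 = 4*12^3 + 27*13^2 = 6912 + 4563 = 11475
Delta = -16 * (11475) = -183600
Delta mod 23 = 9

Delta = 9 (mod 23)


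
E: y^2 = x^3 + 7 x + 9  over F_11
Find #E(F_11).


For each x in F_11, count y with y^2 = x^3 + 7 x + 9 mod 11:
  x = 0: RHS = 9, y in [3, 8]  -> 2 point(s)
  x = 2: RHS = 9, y in [3, 8]  -> 2 point(s)
  x = 5: RHS = 4, y in [2, 9]  -> 2 point(s)
  x = 6: RHS = 3, y in [5, 6]  -> 2 point(s)
  x = 7: RHS = 5, y in [4, 7]  -> 2 point(s)
  x = 8: RHS = 5, y in [4, 7]  -> 2 point(s)
  x = 9: RHS = 9, y in [3, 8]  -> 2 point(s)
  x = 10: RHS = 1, y in [1, 10]  -> 2 point(s)
Affine points: 16. Add the point at infinity: total = 17.

#E(F_11) = 17


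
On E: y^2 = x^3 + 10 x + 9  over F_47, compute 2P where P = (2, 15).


Doubling: s = (3 x1^2 + a) / (2 y1)
s = (3*2^2 + 10) / (2*15) mod 47 = 7
x3 = s^2 - 2 x1 mod 47 = 7^2 - 2*2 = 45
y3 = s (x1 - x3) - y1 mod 47 = 7 * (2 - 45) - 15 = 13

2P = (45, 13)


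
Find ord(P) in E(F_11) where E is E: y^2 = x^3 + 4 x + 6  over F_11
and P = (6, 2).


Compute successive multiples of P until we hit O:
  1P = (6, 2)
  2P = (2, 0)
  3P = (6, 9)
  4P = O

ord(P) = 4


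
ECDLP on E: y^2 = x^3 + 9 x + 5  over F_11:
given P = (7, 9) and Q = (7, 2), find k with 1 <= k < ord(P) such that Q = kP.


Enumerate multiples of P until we hit Q = (7, 2):
  1P = (7, 9)
  2P = (0, 4)
  3P = (9, 10)
  4P = (9, 1)
  5P = (0, 7)
  6P = (7, 2)
Match found at i = 6.

k = 6


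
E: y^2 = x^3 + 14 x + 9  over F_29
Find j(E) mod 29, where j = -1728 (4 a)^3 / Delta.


Delta = -16(4 a^3 + 27 b^2) mod 29 = 19
-1728 * (4 a)^3 = -1728 * (4*14)^3 mod 29 = 20
j = 20 * 19^(-1) mod 29 = 27

j = 27 (mod 29)


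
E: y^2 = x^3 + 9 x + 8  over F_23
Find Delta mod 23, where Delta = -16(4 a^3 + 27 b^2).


4 a^3 + 27 b^2 = 4*9^3 + 27*8^2 = 2916 + 1728 = 4644
Delta = -16 * (4644) = -74304
Delta mod 23 = 9

Delta = 9 (mod 23)


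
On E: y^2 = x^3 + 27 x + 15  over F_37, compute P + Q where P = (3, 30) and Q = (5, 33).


P != Q, so use the chord formula.
s = (y2 - y1) / (x2 - x1) = (3) / (2) mod 37 = 20
x3 = s^2 - x1 - x2 mod 37 = 20^2 - 3 - 5 = 22
y3 = s (x1 - x3) - y1 mod 37 = 20 * (3 - 22) - 30 = 34

P + Q = (22, 34)


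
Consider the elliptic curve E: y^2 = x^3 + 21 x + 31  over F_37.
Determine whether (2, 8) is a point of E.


Check whether y^2 = x^3 + 21 x + 31 (mod 37) for (x, y) = (2, 8).
LHS: y^2 = 8^2 mod 37 = 27
RHS: x^3 + 21 x + 31 = 2^3 + 21*2 + 31 mod 37 = 7
LHS != RHS

No, not on the curve


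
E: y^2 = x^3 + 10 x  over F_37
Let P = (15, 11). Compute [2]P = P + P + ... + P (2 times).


k = 2 = 10_2 (binary, LSB first: 01)
Double-and-add from P = (15, 11):
  bit 0 = 0: acc unchanged = O
  bit 1 = 1: acc = O + (4, 17) = (4, 17)

2P = (4, 17)


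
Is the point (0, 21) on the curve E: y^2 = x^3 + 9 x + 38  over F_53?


Check whether y^2 = x^3 + 9 x + 38 (mod 53) for (x, y) = (0, 21).
LHS: y^2 = 21^2 mod 53 = 17
RHS: x^3 + 9 x + 38 = 0^3 + 9*0 + 38 mod 53 = 38
LHS != RHS

No, not on the curve


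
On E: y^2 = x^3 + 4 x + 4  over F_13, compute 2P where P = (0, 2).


Doubling: s = (3 x1^2 + a) / (2 y1)
s = (3*0^2 + 4) / (2*2) mod 13 = 1
x3 = s^2 - 2 x1 mod 13 = 1^2 - 2*0 = 1
y3 = s (x1 - x3) - y1 mod 13 = 1 * (0 - 1) - 2 = 10

2P = (1, 10)


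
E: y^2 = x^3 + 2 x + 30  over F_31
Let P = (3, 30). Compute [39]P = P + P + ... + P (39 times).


k = 39 = 100111_2 (binary, LSB first: 111001)
Double-and-add from P = (3, 30):
  bit 0 = 1: acc = O + (3, 30) = (3, 30)
  bit 1 = 1: acc = (3, 30) + (26, 9) = (21, 8)
  bit 2 = 1: acc = (21, 8) + (15, 26) = (4, 3)
  bit 3 = 0: acc unchanged = (4, 3)
  bit 4 = 0: acc unchanged = (4, 3)
  bit 5 = 1: acc = (4, 3) + (9, 23) = (3, 1)

39P = (3, 1)


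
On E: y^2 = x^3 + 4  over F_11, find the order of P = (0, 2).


Compute successive multiples of P until we hit O:
  1P = (0, 2)
  2P = (0, 9)
  3P = O

ord(P) = 3


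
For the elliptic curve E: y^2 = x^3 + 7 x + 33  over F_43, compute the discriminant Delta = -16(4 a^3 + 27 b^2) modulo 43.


4 a^3 + 27 b^2 = 4*7^3 + 27*33^2 = 1372 + 29403 = 30775
Delta = -16 * (30775) = -492400
Delta mod 43 = 36

Delta = 36 (mod 43)


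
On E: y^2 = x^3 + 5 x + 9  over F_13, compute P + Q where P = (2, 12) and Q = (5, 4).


P != Q, so use the chord formula.
s = (y2 - y1) / (x2 - x1) = (5) / (3) mod 13 = 6
x3 = s^2 - x1 - x2 mod 13 = 6^2 - 2 - 5 = 3
y3 = s (x1 - x3) - y1 mod 13 = 6 * (2 - 3) - 12 = 8

P + Q = (3, 8)


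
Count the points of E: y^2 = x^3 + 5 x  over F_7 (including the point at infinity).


For each x in F_7, count y with y^2 = x^3 + 5 x + 0 mod 7:
  x = 0: RHS = 0, y in [0]  -> 1 point(s)
  x = 2: RHS = 4, y in [2, 5]  -> 2 point(s)
  x = 3: RHS = 0, y in [0]  -> 1 point(s)
  x = 4: RHS = 0, y in [0]  -> 1 point(s)
  x = 6: RHS = 1, y in [1, 6]  -> 2 point(s)
Affine points: 7. Add the point at infinity: total = 8.

#E(F_7) = 8


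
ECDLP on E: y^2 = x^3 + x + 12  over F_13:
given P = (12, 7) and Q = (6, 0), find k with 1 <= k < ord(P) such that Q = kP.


Enumerate multiples of P until we hit Q = (6, 0):
  1P = (12, 7)
  2P = (5, 8)
  3P = (0, 8)
  4P = (2, 3)
  5P = (8, 5)
  6P = (3, 4)
  7P = (1, 1)
  8P = (9, 10)
  9P = (6, 0)
Match found at i = 9.

k = 9


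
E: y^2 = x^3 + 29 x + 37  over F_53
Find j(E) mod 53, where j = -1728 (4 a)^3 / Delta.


Delta = -16(4 a^3 + 27 b^2) mod 53 = 26
-1728 * (4 a)^3 = -1728 * (4*29)^3 mod 53 = 12
j = 12 * 26^(-1) mod 53 = 29

j = 29 (mod 53)


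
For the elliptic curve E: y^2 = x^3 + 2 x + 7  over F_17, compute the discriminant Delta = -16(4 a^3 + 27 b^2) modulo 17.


4 a^3 + 27 b^2 = 4*2^3 + 27*7^2 = 32 + 1323 = 1355
Delta = -16 * (1355) = -21680
Delta mod 17 = 12

Delta = 12 (mod 17)


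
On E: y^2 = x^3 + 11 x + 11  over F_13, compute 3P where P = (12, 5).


k = 3 = 11_2 (binary, LSB first: 11)
Double-and-add from P = (12, 5):
  bit 0 = 1: acc = O + (12, 5) = (12, 5)
  bit 1 = 1: acc = (12, 5) + (5, 10) = (5, 3)

3P = (5, 3)


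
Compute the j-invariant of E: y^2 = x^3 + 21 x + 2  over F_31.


Delta = -16(4 a^3 + 27 b^2) mod 31 = 24
-1728 * (4 a)^3 = -1728 * (4*21)^3 mod 31 = 27
j = 27 * 24^(-1) mod 31 = 5

j = 5 (mod 31)


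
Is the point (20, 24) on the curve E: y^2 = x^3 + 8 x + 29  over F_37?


Check whether y^2 = x^3 + 8 x + 29 (mod 37) for (x, y) = (20, 24).
LHS: y^2 = 24^2 mod 37 = 21
RHS: x^3 + 8 x + 29 = 20^3 + 8*20 + 29 mod 37 = 12
LHS != RHS

No, not on the curve


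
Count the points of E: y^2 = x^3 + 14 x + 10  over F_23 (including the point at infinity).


For each x in F_23, count y with y^2 = x^3 + 14 x + 10 mod 23:
  x = 1: RHS = 2, y in [5, 18]  -> 2 point(s)
  x = 2: RHS = 0, y in [0]  -> 1 point(s)
  x = 8: RHS = 13, y in [6, 17]  -> 2 point(s)
  x = 10: RHS = 0, y in [0]  -> 1 point(s)
  x = 11: RHS = 0, y in [0]  -> 1 point(s)
  x = 14: RHS = 6, y in [11, 12]  -> 2 point(s)
  x = 16: RHS = 6, y in [11, 12]  -> 2 point(s)
  x = 17: RHS = 9, y in [3, 20]  -> 2 point(s)
  x = 22: RHS = 18, y in [8, 15]  -> 2 point(s)
Affine points: 15. Add the point at infinity: total = 16.

#E(F_23) = 16


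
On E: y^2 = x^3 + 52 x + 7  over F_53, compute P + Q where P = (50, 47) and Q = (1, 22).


P != Q, so use the chord formula.
s = (y2 - y1) / (x2 - x1) = (28) / (4) mod 53 = 7
x3 = s^2 - x1 - x2 mod 53 = 7^2 - 50 - 1 = 51
y3 = s (x1 - x3) - y1 mod 53 = 7 * (50 - 51) - 47 = 52

P + Q = (51, 52)


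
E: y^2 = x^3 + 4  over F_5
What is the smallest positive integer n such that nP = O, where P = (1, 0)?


Compute successive multiples of P until we hit O:
  1P = (1, 0)
  2P = O

ord(P) = 2


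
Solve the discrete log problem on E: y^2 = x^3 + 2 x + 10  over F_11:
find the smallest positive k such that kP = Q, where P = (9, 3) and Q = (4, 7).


Enumerate multiples of P until we hit Q = (4, 7):
  1P = (9, 3)
  2P = (7, 9)
  3P = (4, 4)
  4P = (2, 0)
  5P = (4, 7)
Match found at i = 5.

k = 5


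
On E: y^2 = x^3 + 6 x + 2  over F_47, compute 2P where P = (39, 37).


Doubling: s = (3 x1^2 + a) / (2 y1)
s = (3*39^2 + 6) / (2*37) mod 47 = 23
x3 = s^2 - 2 x1 mod 47 = 23^2 - 2*39 = 28
y3 = s (x1 - x3) - y1 mod 47 = 23 * (39 - 28) - 37 = 28

2P = (28, 28)


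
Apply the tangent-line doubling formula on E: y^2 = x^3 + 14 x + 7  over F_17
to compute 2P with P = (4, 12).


Doubling: s = (3 x1^2 + a) / (2 y1)
s = (3*4^2 + 14) / (2*12) mod 17 = 4
x3 = s^2 - 2 x1 mod 17 = 4^2 - 2*4 = 8
y3 = s (x1 - x3) - y1 mod 17 = 4 * (4 - 8) - 12 = 6

2P = (8, 6)


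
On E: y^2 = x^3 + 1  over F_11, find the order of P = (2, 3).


Compute successive multiples of P until we hit O:
  1P = (2, 3)
  2P = (0, 1)
  3P = (10, 0)
  4P = (0, 10)
  5P = (2, 8)
  6P = O

ord(P) = 6


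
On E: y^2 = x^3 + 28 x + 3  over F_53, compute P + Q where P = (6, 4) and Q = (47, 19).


P != Q, so use the chord formula.
s = (y2 - y1) / (x2 - x1) = (15) / (41) mod 53 = 12
x3 = s^2 - x1 - x2 mod 53 = 12^2 - 6 - 47 = 38
y3 = s (x1 - x3) - y1 mod 53 = 12 * (6 - 38) - 4 = 36

P + Q = (38, 36)


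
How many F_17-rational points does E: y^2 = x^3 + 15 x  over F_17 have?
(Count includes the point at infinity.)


For each x in F_17, count y with y^2 = x^3 + 15 x + 0 mod 17:
  x = 0: RHS = 0, y in [0]  -> 1 point(s)
  x = 1: RHS = 16, y in [4, 13]  -> 2 point(s)
  x = 2: RHS = 4, y in [2, 15]  -> 2 point(s)
  x = 3: RHS = 4, y in [2, 15]  -> 2 point(s)
  x = 5: RHS = 13, y in [8, 9]  -> 2 point(s)
  x = 6: RHS = 0, y in [0]  -> 1 point(s)
  x = 11: RHS = 0, y in [0]  -> 1 point(s)
  x = 12: RHS = 4, y in [2, 15]  -> 2 point(s)
  x = 14: RHS = 13, y in [8, 9]  -> 2 point(s)
  x = 15: RHS = 13, y in [8, 9]  -> 2 point(s)
  x = 16: RHS = 1, y in [1, 16]  -> 2 point(s)
Affine points: 19. Add the point at infinity: total = 20.

#E(F_17) = 20


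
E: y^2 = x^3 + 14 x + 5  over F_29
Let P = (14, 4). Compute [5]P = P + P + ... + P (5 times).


k = 5 = 101_2 (binary, LSB first: 101)
Double-and-add from P = (14, 4):
  bit 0 = 1: acc = O + (14, 4) = (14, 4)
  bit 1 = 0: acc unchanged = (14, 4)
  bit 2 = 1: acc = (14, 4) + (14, 4) = (14, 25)

5P = (14, 25)


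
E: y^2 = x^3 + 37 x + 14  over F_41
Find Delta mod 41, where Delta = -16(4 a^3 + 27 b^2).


4 a^3 + 27 b^2 = 4*37^3 + 27*14^2 = 202612 + 5292 = 207904
Delta = -16 * (207904) = -3326464
Delta mod 41 = 30

Delta = 30 (mod 41)


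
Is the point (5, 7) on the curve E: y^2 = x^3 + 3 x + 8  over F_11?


Check whether y^2 = x^3 + 3 x + 8 (mod 11) for (x, y) = (5, 7).
LHS: y^2 = 7^2 mod 11 = 5
RHS: x^3 + 3 x + 8 = 5^3 + 3*5 + 8 mod 11 = 5
LHS = RHS

Yes, on the curve


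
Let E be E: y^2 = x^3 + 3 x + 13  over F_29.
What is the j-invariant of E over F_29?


Delta = -16(4 a^3 + 27 b^2) mod 29 = 26
-1728 * (4 a)^3 = -1728 * (4*3)^3 mod 29 = 1
j = 1 * 26^(-1) mod 29 = 19

j = 19 (mod 29)


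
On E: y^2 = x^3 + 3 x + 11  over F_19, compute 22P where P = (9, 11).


k = 22 = 10110_2 (binary, LSB first: 01101)
Double-and-add from P = (9, 11):
  bit 0 = 0: acc unchanged = O
  bit 1 = 1: acc = O + (18, 11) = (18, 11)
  bit 2 = 1: acc = (18, 11) + (6, 13) = (4, 12)
  bit 3 = 0: acc unchanged = (4, 12)
  bit 4 = 1: acc = (4, 12) + (2, 5) = (11, 11)

22P = (11, 11)


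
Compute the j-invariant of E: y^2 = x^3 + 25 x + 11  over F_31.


Delta = -16(4 a^3 + 27 b^2) mod 31 = 23
-1728 * (4 a)^3 = -1728 * (4*25)^3 mod 31 = 16
j = 16 * 23^(-1) mod 31 = 29

j = 29 (mod 31)


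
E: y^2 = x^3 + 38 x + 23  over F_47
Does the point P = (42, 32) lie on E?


Check whether y^2 = x^3 + 38 x + 23 (mod 47) for (x, y) = (42, 32).
LHS: y^2 = 32^2 mod 47 = 37
RHS: x^3 + 38 x + 23 = 42^3 + 38*42 + 23 mod 47 = 37
LHS = RHS

Yes, on the curve


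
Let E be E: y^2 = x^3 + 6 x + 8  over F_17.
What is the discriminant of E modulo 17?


4 a^3 + 27 b^2 = 4*6^3 + 27*8^2 = 864 + 1728 = 2592
Delta = -16 * (2592) = -41472
Delta mod 17 = 8

Delta = 8 (mod 17)


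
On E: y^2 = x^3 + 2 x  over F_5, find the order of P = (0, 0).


Compute successive multiples of P until we hit O:
  1P = (0, 0)
  2P = O

ord(P) = 2


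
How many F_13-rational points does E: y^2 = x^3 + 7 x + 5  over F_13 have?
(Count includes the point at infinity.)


For each x in F_13, count y with y^2 = x^3 + 7 x + 5 mod 13:
  x = 1: RHS = 0, y in [0]  -> 1 point(s)
  x = 2: RHS = 1, y in [1, 12]  -> 2 point(s)
  x = 3: RHS = 1, y in [1, 12]  -> 2 point(s)
  x = 5: RHS = 9, y in [3, 10]  -> 2 point(s)
  x = 6: RHS = 3, y in [4, 9]  -> 2 point(s)
  x = 8: RHS = 1, y in [1, 12]  -> 2 point(s)
  x = 9: RHS = 4, y in [2, 11]  -> 2 point(s)
  x = 10: RHS = 9, y in [3, 10]  -> 2 point(s)
  x = 11: RHS = 9, y in [3, 10]  -> 2 point(s)
  x = 12: RHS = 10, y in [6, 7]  -> 2 point(s)
Affine points: 19. Add the point at infinity: total = 20.

#E(F_13) = 20


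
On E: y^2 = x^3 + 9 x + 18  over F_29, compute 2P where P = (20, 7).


Doubling: s = (3 x1^2 + a) / (2 y1)
s = (3*20^2 + 9) / (2*7) mod 29 = 18
x3 = s^2 - 2 x1 mod 29 = 18^2 - 2*20 = 23
y3 = s (x1 - x3) - y1 mod 29 = 18 * (20 - 23) - 7 = 26

2P = (23, 26)


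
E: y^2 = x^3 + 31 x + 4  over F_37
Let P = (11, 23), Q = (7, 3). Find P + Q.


P != Q, so use the chord formula.
s = (y2 - y1) / (x2 - x1) = (17) / (33) mod 37 = 5
x3 = s^2 - x1 - x2 mod 37 = 5^2 - 11 - 7 = 7
y3 = s (x1 - x3) - y1 mod 37 = 5 * (11 - 7) - 23 = 34

P + Q = (7, 34)


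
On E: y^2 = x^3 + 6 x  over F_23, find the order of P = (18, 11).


Compute successive multiples of P until we hit O:
  1P = (18, 11)
  2P = (16, 11)
  3P = (12, 12)
  4P = (9, 22)
  5P = (8, 10)
  6P = (0, 0)
  7P = (8, 13)
  8P = (9, 1)
  ... (continuing to 12P)
  12P = O

ord(P) = 12


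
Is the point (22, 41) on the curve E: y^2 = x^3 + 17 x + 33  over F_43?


Check whether y^2 = x^3 + 17 x + 33 (mod 43) for (x, y) = (22, 41).
LHS: y^2 = 41^2 mod 43 = 4
RHS: x^3 + 17 x + 33 = 22^3 + 17*22 + 33 mod 43 = 4
LHS = RHS

Yes, on the curve


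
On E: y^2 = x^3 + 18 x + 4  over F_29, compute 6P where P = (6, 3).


k = 6 = 110_2 (binary, LSB first: 011)
Double-and-add from P = (6, 3):
  bit 0 = 0: acc unchanged = O
  bit 1 = 1: acc = O + (23, 17) = (23, 17)
  bit 2 = 1: acc = (23, 17) + (16, 26) = (10, 16)

6P = (10, 16)


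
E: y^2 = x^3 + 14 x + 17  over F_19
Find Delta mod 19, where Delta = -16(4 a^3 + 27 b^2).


4 a^3 + 27 b^2 = 4*14^3 + 27*17^2 = 10976 + 7803 = 18779
Delta = -16 * (18779) = -300464
Delta mod 19 = 2

Delta = 2 (mod 19)


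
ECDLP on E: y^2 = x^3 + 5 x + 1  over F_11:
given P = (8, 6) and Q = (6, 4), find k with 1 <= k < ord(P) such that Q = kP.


Enumerate multiples of P until we hit Q = (6, 4):
  1P = (8, 6)
  2P = (7, 4)
  3P = (0, 10)
  4P = (6, 4)
Match found at i = 4.

k = 4


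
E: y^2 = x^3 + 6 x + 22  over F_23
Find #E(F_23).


For each x in F_23, count y with y^2 = x^3 + 6 x + 22 mod 23:
  x = 1: RHS = 6, y in [11, 12]  -> 2 point(s)
  x = 4: RHS = 18, y in [8, 15]  -> 2 point(s)
  x = 5: RHS = 16, y in [4, 19]  -> 2 point(s)
  x = 7: RHS = 16, y in [4, 19]  -> 2 point(s)
  x = 9: RHS = 0, y in [0]  -> 1 point(s)
  x = 10: RHS = 1, y in [1, 22]  -> 2 point(s)
  x = 11: RHS = 16, y in [4, 19]  -> 2 point(s)
  x = 17: RHS = 0, y in [0]  -> 1 point(s)
  x = 19: RHS = 3, y in [7, 16]  -> 2 point(s)
  x = 20: RHS = 0, y in [0]  -> 1 point(s)
  x = 21: RHS = 2, y in [5, 18]  -> 2 point(s)
Affine points: 19. Add the point at infinity: total = 20.

#E(F_23) = 20


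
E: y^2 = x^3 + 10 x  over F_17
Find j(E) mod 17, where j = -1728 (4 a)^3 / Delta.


Delta = -16(4 a^3 + 27 b^2) mod 17 = 5
-1728 * (4 a)^3 = -1728 * (4*10)^3 mod 17 = 4
j = 4 * 5^(-1) mod 17 = 11

j = 11 (mod 17)


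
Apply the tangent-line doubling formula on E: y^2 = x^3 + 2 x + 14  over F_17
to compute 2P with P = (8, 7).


Doubling: s = (3 x1^2 + a) / (2 y1)
s = (3*8^2 + 2) / (2*7) mod 17 = 9
x3 = s^2 - 2 x1 mod 17 = 9^2 - 2*8 = 14
y3 = s (x1 - x3) - y1 mod 17 = 9 * (8 - 14) - 7 = 7

2P = (14, 7)


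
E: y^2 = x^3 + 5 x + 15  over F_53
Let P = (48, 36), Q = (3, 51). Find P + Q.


P != Q, so use the chord formula.
s = (y2 - y1) / (x2 - x1) = (15) / (8) mod 53 = 35
x3 = s^2 - x1 - x2 mod 53 = 35^2 - 48 - 3 = 8
y3 = s (x1 - x3) - y1 mod 53 = 35 * (48 - 8) - 36 = 39

P + Q = (8, 39)


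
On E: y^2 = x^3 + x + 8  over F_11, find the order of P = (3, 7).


Compute successive multiples of P until we hit O:
  1P = (3, 7)
  2P = (9, 3)
  3P = (8, 0)
  4P = (9, 8)
  5P = (3, 4)
  6P = O

ord(P) = 6


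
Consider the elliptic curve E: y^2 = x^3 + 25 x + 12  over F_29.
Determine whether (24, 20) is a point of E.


Check whether y^2 = x^3 + 25 x + 12 (mod 29) for (x, y) = (24, 20).
LHS: y^2 = 20^2 mod 29 = 23
RHS: x^3 + 25 x + 12 = 24^3 + 25*24 + 12 mod 29 = 23
LHS = RHS

Yes, on the curve


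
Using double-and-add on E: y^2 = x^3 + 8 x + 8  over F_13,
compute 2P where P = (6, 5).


k = 2 = 10_2 (binary, LSB first: 01)
Double-and-add from P = (6, 5):
  bit 0 = 0: acc unchanged = O
  bit 1 = 1: acc = O + (4, 0) = (4, 0)

2P = (4, 0)


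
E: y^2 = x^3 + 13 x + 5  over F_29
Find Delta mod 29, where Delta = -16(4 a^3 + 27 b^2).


4 a^3 + 27 b^2 = 4*13^3 + 27*5^2 = 8788 + 675 = 9463
Delta = -16 * (9463) = -151408
Delta mod 29 = 1

Delta = 1 (mod 29)


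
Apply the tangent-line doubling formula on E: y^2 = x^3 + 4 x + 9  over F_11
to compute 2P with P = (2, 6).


Doubling: s = (3 x1^2 + a) / (2 y1)
s = (3*2^2 + 4) / (2*6) mod 11 = 5
x3 = s^2 - 2 x1 mod 11 = 5^2 - 2*2 = 10
y3 = s (x1 - x3) - y1 mod 11 = 5 * (2 - 10) - 6 = 9

2P = (10, 9)


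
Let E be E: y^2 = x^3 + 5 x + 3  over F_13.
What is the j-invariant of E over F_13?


Delta = -16(4 a^3 + 27 b^2) mod 13 = 7
-1728 * (4 a)^3 = -1728 * (4*5)^3 mod 13 = 5
j = 5 * 7^(-1) mod 13 = 10

j = 10 (mod 13)


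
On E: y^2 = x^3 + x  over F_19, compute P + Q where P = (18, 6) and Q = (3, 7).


P != Q, so use the chord formula.
s = (y2 - y1) / (x2 - x1) = (1) / (4) mod 19 = 5
x3 = s^2 - x1 - x2 mod 19 = 5^2 - 18 - 3 = 4
y3 = s (x1 - x3) - y1 mod 19 = 5 * (18 - 4) - 6 = 7

P + Q = (4, 7)


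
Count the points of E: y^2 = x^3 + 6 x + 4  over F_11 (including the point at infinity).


For each x in F_11, count y with y^2 = x^3 + 6 x + 4 mod 11:
  x = 0: RHS = 4, y in [2, 9]  -> 2 point(s)
  x = 1: RHS = 0, y in [0]  -> 1 point(s)
  x = 3: RHS = 5, y in [4, 7]  -> 2 point(s)
  x = 4: RHS = 4, y in [2, 9]  -> 2 point(s)
  x = 5: RHS = 5, y in [4, 7]  -> 2 point(s)
  x = 6: RHS = 3, y in [5, 6]  -> 2 point(s)
  x = 7: RHS = 4, y in [2, 9]  -> 2 point(s)
  x = 8: RHS = 3, y in [5, 6]  -> 2 point(s)
Affine points: 15. Add the point at infinity: total = 16.

#E(F_11) = 16


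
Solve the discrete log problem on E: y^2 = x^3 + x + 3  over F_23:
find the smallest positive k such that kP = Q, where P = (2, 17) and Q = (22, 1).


Enumerate multiples of P until we hit Q = (22, 1):
  1P = (2, 17)
  2P = (5, 15)
  3P = (19, 2)
  4P = (14, 22)
  5P = (15, 14)
  6P = (10, 22)
  7P = (6, 15)
  8P = (21, 4)
  9P = (12, 8)
  10P = (22, 1)
Match found at i = 10.

k = 10


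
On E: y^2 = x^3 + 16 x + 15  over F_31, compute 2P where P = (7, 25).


Doubling: s = (3 x1^2 + a) / (2 y1)
s = (3*7^2 + 16) / (2*25) mod 31 = 20
x3 = s^2 - 2 x1 mod 31 = 20^2 - 2*7 = 14
y3 = s (x1 - x3) - y1 mod 31 = 20 * (7 - 14) - 25 = 21

2P = (14, 21)


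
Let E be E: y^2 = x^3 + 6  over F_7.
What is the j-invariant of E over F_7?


Delta = -16(4 a^3 + 27 b^2) mod 7 = 2
-1728 * (4 a)^3 = -1728 * (4*0)^3 mod 7 = 0
j = 0 * 2^(-1) mod 7 = 0

j = 0 (mod 7)


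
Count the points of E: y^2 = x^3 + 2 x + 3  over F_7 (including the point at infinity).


For each x in F_7, count y with y^2 = x^3 + 2 x + 3 mod 7:
  x = 2: RHS = 1, y in [1, 6]  -> 2 point(s)
  x = 3: RHS = 1, y in [1, 6]  -> 2 point(s)
  x = 6: RHS = 0, y in [0]  -> 1 point(s)
Affine points: 5. Add the point at infinity: total = 6.

#E(F_7) = 6


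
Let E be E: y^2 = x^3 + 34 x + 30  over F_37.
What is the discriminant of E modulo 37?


4 a^3 + 27 b^2 = 4*34^3 + 27*30^2 = 157216 + 24300 = 181516
Delta = -16 * (181516) = -2904256
Delta mod 37 = 22

Delta = 22 (mod 37)


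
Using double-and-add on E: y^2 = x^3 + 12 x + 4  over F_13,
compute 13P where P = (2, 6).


k = 13 = 1101_2 (binary, LSB first: 1011)
Double-and-add from P = (2, 6):
  bit 0 = 1: acc = O + (2, 6) = (2, 6)
  bit 1 = 0: acc unchanged = (2, 6)
  bit 2 = 1: acc = (2, 6) + (9, 3) = (12, 2)
  bit 3 = 1: acc = (12, 2) + (4, 8) = (0, 2)

13P = (0, 2)


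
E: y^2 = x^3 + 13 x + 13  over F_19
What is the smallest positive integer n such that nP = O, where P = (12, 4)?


Compute successive multiples of P until we hit O:
  1P = (12, 4)
  2P = (15, 12)
  3P = (16, 17)
  4P = (17, 13)
  5P = (13, 17)
  6P = (11, 9)
  7P = (2, 3)
  8P = (9, 2)
  ... (continuing to 17P)
  17P = O

ord(P) = 17


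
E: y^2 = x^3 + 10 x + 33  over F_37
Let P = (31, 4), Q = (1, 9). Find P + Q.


P != Q, so use the chord formula.
s = (y2 - y1) / (x2 - x1) = (5) / (7) mod 37 = 6
x3 = s^2 - x1 - x2 mod 37 = 6^2 - 31 - 1 = 4
y3 = s (x1 - x3) - y1 mod 37 = 6 * (31 - 4) - 4 = 10

P + Q = (4, 10)


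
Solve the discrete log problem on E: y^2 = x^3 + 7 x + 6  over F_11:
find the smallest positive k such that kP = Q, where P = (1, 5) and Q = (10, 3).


Enumerate multiples of P until we hit Q = (10, 3):
  1P = (1, 5)
  2P = (10, 8)
  3P = (5, 1)
  4P = (6, 0)
  5P = (5, 10)
  6P = (10, 3)
Match found at i = 6.

k = 6


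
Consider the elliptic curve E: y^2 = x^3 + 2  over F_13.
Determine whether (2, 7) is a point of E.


Check whether y^2 = x^3 + 0 x + 2 (mod 13) for (x, y) = (2, 7).
LHS: y^2 = 7^2 mod 13 = 10
RHS: x^3 + 0 x + 2 = 2^3 + 0*2 + 2 mod 13 = 10
LHS = RHS

Yes, on the curve


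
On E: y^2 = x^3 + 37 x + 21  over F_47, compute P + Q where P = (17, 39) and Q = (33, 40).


P != Q, so use the chord formula.
s = (y2 - y1) / (x2 - x1) = (1) / (16) mod 47 = 3
x3 = s^2 - x1 - x2 mod 47 = 3^2 - 17 - 33 = 6
y3 = s (x1 - x3) - y1 mod 47 = 3 * (17 - 6) - 39 = 41

P + Q = (6, 41)


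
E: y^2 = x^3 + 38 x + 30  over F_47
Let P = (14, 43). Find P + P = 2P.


Doubling: s = (3 x1^2 + a) / (2 y1)
s = (3*14^2 + 38) / (2*43) mod 47 = 4
x3 = s^2 - 2 x1 mod 47 = 4^2 - 2*14 = 35
y3 = s (x1 - x3) - y1 mod 47 = 4 * (14 - 35) - 43 = 14

2P = (35, 14)


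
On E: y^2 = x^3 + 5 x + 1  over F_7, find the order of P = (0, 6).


Compute successive multiples of P until we hit O:
  1P = (0, 6)
  2P = (1, 0)
  3P = (0, 1)
  4P = O

ord(P) = 4


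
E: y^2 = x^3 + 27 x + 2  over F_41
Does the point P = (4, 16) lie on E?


Check whether y^2 = x^3 + 27 x + 2 (mod 41) for (x, y) = (4, 16).
LHS: y^2 = 16^2 mod 41 = 10
RHS: x^3 + 27 x + 2 = 4^3 + 27*4 + 2 mod 41 = 10
LHS = RHS

Yes, on the curve


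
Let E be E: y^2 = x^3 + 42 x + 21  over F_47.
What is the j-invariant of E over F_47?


Delta = -16(4 a^3 + 27 b^2) mod 47 = 36
-1728 * (4 a)^3 = -1728 * (4*42)^3 mod 47 = 31
j = 31 * 36^(-1) mod 47 = 10

j = 10 (mod 47)


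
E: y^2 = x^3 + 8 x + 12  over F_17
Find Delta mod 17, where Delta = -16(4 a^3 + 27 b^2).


4 a^3 + 27 b^2 = 4*8^3 + 27*12^2 = 2048 + 3888 = 5936
Delta = -16 * (5936) = -94976
Delta mod 17 = 3

Delta = 3 (mod 17)


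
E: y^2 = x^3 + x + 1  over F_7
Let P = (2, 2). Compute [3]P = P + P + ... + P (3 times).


k = 3 = 11_2 (binary, LSB first: 11)
Double-and-add from P = (2, 2):
  bit 0 = 1: acc = O + (2, 2) = (2, 2)
  bit 1 = 1: acc = (2, 2) + (0, 1) = (0, 6)

3P = (0, 6)


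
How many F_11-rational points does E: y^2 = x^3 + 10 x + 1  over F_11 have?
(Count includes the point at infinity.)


For each x in F_11, count y with y^2 = x^3 + 10 x + 1 mod 11:
  x = 0: RHS = 1, y in [1, 10]  -> 2 point(s)
  x = 1: RHS = 1, y in [1, 10]  -> 2 point(s)
  x = 3: RHS = 3, y in [5, 6]  -> 2 point(s)
  x = 5: RHS = 0, y in [0]  -> 1 point(s)
  x = 10: RHS = 1, y in [1, 10]  -> 2 point(s)
Affine points: 9. Add the point at infinity: total = 10.

#E(F_11) = 10


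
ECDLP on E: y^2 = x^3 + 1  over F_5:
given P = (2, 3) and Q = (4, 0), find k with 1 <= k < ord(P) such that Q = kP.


Enumerate multiples of P until we hit Q = (4, 0):
  1P = (2, 3)
  2P = (0, 1)
  3P = (4, 0)
Match found at i = 3.

k = 3


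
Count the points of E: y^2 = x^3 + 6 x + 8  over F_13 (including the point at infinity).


For each x in F_13, count y with y^2 = x^3 + 6 x + 8 mod 13:
  x = 3: RHS = 1, y in [1, 12]  -> 2 point(s)
  x = 6: RHS = 0, y in [0]  -> 1 point(s)
  x = 7: RHS = 3, y in [4, 9]  -> 2 point(s)
  x = 8: RHS = 9, y in [3, 10]  -> 2 point(s)
  x = 11: RHS = 1, y in [1, 12]  -> 2 point(s)
  x = 12: RHS = 1, y in [1, 12]  -> 2 point(s)
Affine points: 11. Add the point at infinity: total = 12.

#E(F_13) = 12


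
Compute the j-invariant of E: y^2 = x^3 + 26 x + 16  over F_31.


Delta = -16(4 a^3 + 27 b^2) mod 31 = 18
-1728 * (4 a)^3 = -1728 * (4*26)^3 mod 31 = 15
j = 15 * 18^(-1) mod 31 = 6

j = 6 (mod 31)


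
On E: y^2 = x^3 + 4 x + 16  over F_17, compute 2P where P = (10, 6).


Doubling: s = (3 x1^2 + a) / (2 y1)
s = (3*10^2 + 4) / (2*6) mod 17 = 14
x3 = s^2 - 2 x1 mod 17 = 14^2 - 2*10 = 6
y3 = s (x1 - x3) - y1 mod 17 = 14 * (10 - 6) - 6 = 16

2P = (6, 16)


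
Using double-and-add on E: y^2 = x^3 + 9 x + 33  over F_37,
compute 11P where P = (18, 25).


k = 11 = 1011_2 (binary, LSB first: 1101)
Double-and-add from P = (18, 25):
  bit 0 = 1: acc = O + (18, 25) = (18, 25)
  bit 1 = 1: acc = (18, 25) + (27, 33) = (17, 17)
  bit 2 = 0: acc unchanged = (17, 17)
  bit 3 = 1: acc = (17, 17) + (32, 14) = (28, 0)

11P = (28, 0)


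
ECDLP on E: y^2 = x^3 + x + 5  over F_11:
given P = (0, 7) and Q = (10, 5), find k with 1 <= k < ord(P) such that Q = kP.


Enumerate multiples of P until we hit Q = (10, 5):
  1P = (0, 7)
  2P = (5, 6)
  3P = (10, 6)
  4P = (2, 2)
  5P = (7, 5)
  6P = (7, 6)
  7P = (2, 9)
  8P = (10, 5)
Match found at i = 8.

k = 8


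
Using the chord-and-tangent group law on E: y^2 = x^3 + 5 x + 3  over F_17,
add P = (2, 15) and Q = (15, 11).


P != Q, so use the chord formula.
s = (y2 - y1) / (x2 - x1) = (13) / (13) mod 17 = 1
x3 = s^2 - x1 - x2 mod 17 = 1^2 - 2 - 15 = 1
y3 = s (x1 - x3) - y1 mod 17 = 1 * (2 - 1) - 15 = 3

P + Q = (1, 3)


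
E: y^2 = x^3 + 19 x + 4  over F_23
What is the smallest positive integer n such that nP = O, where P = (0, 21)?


Compute successive multiples of P until we hit O:
  1P = (0, 21)
  2P = (1, 1)
  3P = (8, 1)
  4P = (4, 12)
  5P = (14, 22)
  6P = (11, 16)
  7P = (20, 9)
  8P = (19, 18)
  ... (continuing to 23P)
  23P = O

ord(P) = 23


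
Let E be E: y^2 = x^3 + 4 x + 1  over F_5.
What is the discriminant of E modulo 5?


4 a^3 + 27 b^2 = 4*4^3 + 27*1^2 = 256 + 27 = 283
Delta = -16 * (283) = -4528
Delta mod 5 = 2

Delta = 2 (mod 5)


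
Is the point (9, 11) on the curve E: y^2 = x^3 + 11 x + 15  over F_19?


Check whether y^2 = x^3 + 11 x + 15 (mod 19) for (x, y) = (9, 11).
LHS: y^2 = 11^2 mod 19 = 7
RHS: x^3 + 11 x + 15 = 9^3 + 11*9 + 15 mod 19 = 7
LHS = RHS

Yes, on the curve


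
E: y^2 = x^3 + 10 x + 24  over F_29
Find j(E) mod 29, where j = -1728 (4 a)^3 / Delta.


Delta = -16(4 a^3 + 27 b^2) mod 29 = 20
-1728 * (4 a)^3 = -1728 * (4*10)^3 mod 29 = 22
j = 22 * 20^(-1) mod 29 = 4

j = 4 (mod 29)


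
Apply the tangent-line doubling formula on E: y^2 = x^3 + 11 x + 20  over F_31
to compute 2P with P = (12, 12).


Doubling: s = (3 x1^2 + a) / (2 y1)
s = (3*12^2 + 11) / (2*12) mod 31 = 12
x3 = s^2 - 2 x1 mod 31 = 12^2 - 2*12 = 27
y3 = s (x1 - x3) - y1 mod 31 = 12 * (12 - 27) - 12 = 25

2P = (27, 25)


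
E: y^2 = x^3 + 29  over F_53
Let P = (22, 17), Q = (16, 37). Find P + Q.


P != Q, so use the chord formula.
s = (y2 - y1) / (x2 - x1) = (20) / (47) mod 53 = 32
x3 = s^2 - x1 - x2 mod 53 = 32^2 - 22 - 16 = 32
y3 = s (x1 - x3) - y1 mod 53 = 32 * (22 - 32) - 17 = 34

P + Q = (32, 34)


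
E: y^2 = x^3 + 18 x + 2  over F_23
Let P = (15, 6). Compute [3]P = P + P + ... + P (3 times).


k = 3 = 11_2 (binary, LSB first: 11)
Double-and-add from P = (15, 6):
  bit 0 = 1: acc = O + (15, 6) = (15, 6)
  bit 1 = 1: acc = (15, 6) + (6, 2) = (11, 6)

3P = (11, 6)


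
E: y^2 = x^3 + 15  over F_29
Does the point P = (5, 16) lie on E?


Check whether y^2 = x^3 + 0 x + 15 (mod 29) for (x, y) = (5, 16).
LHS: y^2 = 16^2 mod 29 = 24
RHS: x^3 + 0 x + 15 = 5^3 + 0*5 + 15 mod 29 = 24
LHS = RHS

Yes, on the curve


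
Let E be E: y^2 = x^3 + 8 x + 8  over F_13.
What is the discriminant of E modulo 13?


4 a^3 + 27 b^2 = 4*8^3 + 27*8^2 = 2048 + 1728 = 3776
Delta = -16 * (3776) = -60416
Delta mod 13 = 8

Delta = 8 (mod 13)


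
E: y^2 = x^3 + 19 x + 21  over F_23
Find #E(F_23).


For each x in F_23, count y with y^2 = x^3 + 19 x + 21 mod 23:
  x = 1: RHS = 18, y in [8, 15]  -> 2 point(s)
  x = 3: RHS = 13, y in [6, 17]  -> 2 point(s)
  x = 4: RHS = 0, y in [0]  -> 1 point(s)
  x = 6: RHS = 6, y in [11, 12]  -> 2 point(s)
  x = 8: RHS = 18, y in [8, 15]  -> 2 point(s)
  x = 9: RHS = 1, y in [1, 22]  -> 2 point(s)
  x = 13: RHS = 4, y in [2, 21]  -> 2 point(s)
  x = 14: RHS = 18, y in [8, 15]  -> 2 point(s)
  x = 15: RHS = 1, y in [1, 22]  -> 2 point(s)
  x = 17: RHS = 13, y in [6, 17]  -> 2 point(s)
  x = 18: RHS = 8, y in [10, 13]  -> 2 point(s)
  x = 20: RHS = 6, y in [11, 12]  -> 2 point(s)
  x = 22: RHS = 1, y in [1, 22]  -> 2 point(s)
Affine points: 25. Add the point at infinity: total = 26.

#E(F_23) = 26


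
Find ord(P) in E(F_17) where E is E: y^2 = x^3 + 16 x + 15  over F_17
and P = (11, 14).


Compute successive multiples of P until we hit O:
  1P = (11, 14)
  2P = (16, 10)
  3P = (9, 15)
  4P = (10, 11)
  5P = (5, 4)
  6P = (0, 10)
  7P = (14, 5)
  8P = (1, 7)
  ... (continuing to 25P)
  25P = O

ord(P) = 25


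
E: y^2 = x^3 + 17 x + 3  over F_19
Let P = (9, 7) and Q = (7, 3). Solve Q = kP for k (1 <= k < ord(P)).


Enumerate multiples of P until we hit Q = (7, 3):
  1P = (9, 7)
  2P = (7, 3)
Match found at i = 2.

k = 2


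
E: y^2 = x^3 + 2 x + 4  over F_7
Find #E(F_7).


For each x in F_7, count y with y^2 = x^3 + 2 x + 4 mod 7:
  x = 0: RHS = 4, y in [2, 5]  -> 2 point(s)
  x = 1: RHS = 0, y in [0]  -> 1 point(s)
  x = 2: RHS = 2, y in [3, 4]  -> 2 point(s)
  x = 3: RHS = 2, y in [3, 4]  -> 2 point(s)
  x = 6: RHS = 1, y in [1, 6]  -> 2 point(s)
Affine points: 9. Add the point at infinity: total = 10.

#E(F_7) = 10


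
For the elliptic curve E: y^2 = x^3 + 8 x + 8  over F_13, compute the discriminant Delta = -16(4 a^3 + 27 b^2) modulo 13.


4 a^3 + 27 b^2 = 4*8^3 + 27*8^2 = 2048 + 1728 = 3776
Delta = -16 * (3776) = -60416
Delta mod 13 = 8

Delta = 8 (mod 13)


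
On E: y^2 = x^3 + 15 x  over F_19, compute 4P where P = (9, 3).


k = 4 = 100_2 (binary, LSB first: 001)
Double-and-add from P = (9, 3):
  bit 0 = 0: acc unchanged = O
  bit 1 = 0: acc unchanged = O
  bit 2 = 1: acc = O + (9, 16) = (9, 16)

4P = (9, 16)


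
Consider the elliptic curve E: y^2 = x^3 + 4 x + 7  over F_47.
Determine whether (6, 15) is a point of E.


Check whether y^2 = x^3 + 4 x + 7 (mod 47) for (x, y) = (6, 15).
LHS: y^2 = 15^2 mod 47 = 37
RHS: x^3 + 4 x + 7 = 6^3 + 4*6 + 7 mod 47 = 12
LHS != RHS

No, not on the curve


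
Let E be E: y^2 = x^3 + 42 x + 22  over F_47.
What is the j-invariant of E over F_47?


Delta = -16(4 a^3 + 27 b^2) mod 47 = 25
-1728 * (4 a)^3 = -1728 * (4*42)^3 mod 47 = 31
j = 31 * 25^(-1) mod 47 = 5

j = 5 (mod 47)


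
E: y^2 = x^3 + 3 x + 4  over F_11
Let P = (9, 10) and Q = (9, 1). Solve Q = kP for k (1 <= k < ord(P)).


Enumerate multiples of P until we hit Q = (9, 1):
  1P = (9, 10)
  2P = (8, 10)
  3P = (5, 1)
  4P = (0, 2)
  5P = (7, 4)
  6P = (4, 5)
  7P = (10, 0)
  8P = (4, 6)
  9P = (7, 7)
  10P = (0, 9)
  11P = (5, 10)
  12P = (8, 1)
  13P = (9, 1)
Match found at i = 13.

k = 13


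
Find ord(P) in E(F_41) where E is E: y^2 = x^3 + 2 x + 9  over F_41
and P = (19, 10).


Compute successive multiples of P until we hit O:
  1P = (19, 10)
  2P = (12, 11)
  3P = (5, 29)
  4P = (27, 36)
  5P = (3, 1)
  6P = (23, 39)
  7P = (8, 39)
  8P = (24, 33)
  ... (continuing to 24P)
  24P = O

ord(P) = 24


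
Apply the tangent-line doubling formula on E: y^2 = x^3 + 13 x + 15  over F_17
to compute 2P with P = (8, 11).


Doubling: s = (3 x1^2 + a) / (2 y1)
s = (3*8^2 + 13) / (2*11) mod 17 = 7
x3 = s^2 - 2 x1 mod 17 = 7^2 - 2*8 = 16
y3 = s (x1 - x3) - y1 mod 17 = 7 * (8 - 16) - 11 = 1

2P = (16, 1)


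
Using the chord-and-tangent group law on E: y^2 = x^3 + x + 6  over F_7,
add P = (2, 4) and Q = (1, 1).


P != Q, so use the chord formula.
s = (y2 - y1) / (x2 - x1) = (4) / (6) mod 7 = 3
x3 = s^2 - x1 - x2 mod 7 = 3^2 - 2 - 1 = 6
y3 = s (x1 - x3) - y1 mod 7 = 3 * (2 - 6) - 4 = 5

P + Q = (6, 5)


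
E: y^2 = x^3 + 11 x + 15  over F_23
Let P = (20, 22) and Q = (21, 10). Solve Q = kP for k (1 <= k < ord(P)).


Enumerate multiples of P until we hit Q = (21, 10):
  1P = (20, 22)
  2P = (22, 16)
  3P = (13, 3)
  4P = (3, 11)
  5P = (4, 10)
  6P = (1, 21)
  7P = (15, 17)
  8P = (12, 9)
  9P = (17, 3)
  10P = (21, 10)
Match found at i = 10.

k = 10


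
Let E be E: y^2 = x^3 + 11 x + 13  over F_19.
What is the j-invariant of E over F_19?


Delta = -16(4 a^3 + 27 b^2) mod 19 = 2
-1728 * (4 a)^3 = -1728 * (4*11)^3 mod 19 = 7
j = 7 * 2^(-1) mod 19 = 13

j = 13 (mod 19)
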